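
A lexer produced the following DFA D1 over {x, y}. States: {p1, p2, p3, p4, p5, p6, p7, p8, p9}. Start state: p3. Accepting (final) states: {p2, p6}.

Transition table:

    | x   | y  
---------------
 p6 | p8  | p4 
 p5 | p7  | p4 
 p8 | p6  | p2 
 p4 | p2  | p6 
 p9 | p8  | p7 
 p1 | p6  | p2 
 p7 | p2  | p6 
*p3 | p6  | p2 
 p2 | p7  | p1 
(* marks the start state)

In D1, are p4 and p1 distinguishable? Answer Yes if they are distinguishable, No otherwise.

No

Reachable states from the start: {p1,p2,p3,p4,p6,p7,p8}. Unreachable: {p5,p9} — drop them.
Start with accepting vs non-accepting: {p2,p6} | {p1,p3,p4,p7,p8}.
No further refinement is possible. Final partition (2 blocks): {p2,p6} | {p1,p3,p4,p7,p8}.
p4 and p1 lie in the same block of the stable partition, so they are equivalent — no string distinguishes them.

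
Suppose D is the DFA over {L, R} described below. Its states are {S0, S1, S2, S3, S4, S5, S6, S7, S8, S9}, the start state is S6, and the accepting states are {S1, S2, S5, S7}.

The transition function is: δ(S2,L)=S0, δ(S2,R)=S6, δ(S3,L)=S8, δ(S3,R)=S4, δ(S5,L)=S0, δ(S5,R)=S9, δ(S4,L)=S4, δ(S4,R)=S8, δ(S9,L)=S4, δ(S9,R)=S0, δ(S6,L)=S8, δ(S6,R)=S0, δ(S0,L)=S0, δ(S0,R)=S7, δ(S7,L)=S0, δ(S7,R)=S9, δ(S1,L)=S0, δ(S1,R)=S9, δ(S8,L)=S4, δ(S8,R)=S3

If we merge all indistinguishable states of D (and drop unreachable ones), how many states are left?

4

States {S1,S2,S5} cannot be reached from the start state, so discard them.
Initial partition by acceptance: {S7} | {S0,S3,S4,S6,S8,S9}.
Refine {S0,S3,S4,S6,S8,S9} on symbol R: members go to different blocks, giving {S3,S4,S6,S8,S9} and {S0}.
Refine {S3,S4,S6,S8,S9} on symbol R: members go to different blocks, giving {S3,S4,S8} and {S6,S9}.
No further refinement is possible. Final partition (4 blocks): {S7} | {S3,S4,S8} | {S0} | {S6,S9}.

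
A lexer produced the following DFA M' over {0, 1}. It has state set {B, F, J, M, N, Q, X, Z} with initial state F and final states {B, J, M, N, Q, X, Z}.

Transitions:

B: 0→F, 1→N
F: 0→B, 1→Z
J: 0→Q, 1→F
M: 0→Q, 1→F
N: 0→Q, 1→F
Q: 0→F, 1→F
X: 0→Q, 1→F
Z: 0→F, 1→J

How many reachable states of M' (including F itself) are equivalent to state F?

First remove the unreachable states {M,X}; 6 states remain.
Start with accepting vs non-accepting: {B,J,N,Q,Z} | {F}.
On input 0, block {B,J,N,Q,Z} splits into {B,Q,Z} and {J,N}.
Refine {B,Q,Z} on symbol 1: members go to different blocks, giving {B,Z} and {Q}.
No further refinement is possible. Final partition (4 blocks): {B,Z} | {F} | {J,N} | {Q}.
State F belongs to the block {F}, which has 1 states.

1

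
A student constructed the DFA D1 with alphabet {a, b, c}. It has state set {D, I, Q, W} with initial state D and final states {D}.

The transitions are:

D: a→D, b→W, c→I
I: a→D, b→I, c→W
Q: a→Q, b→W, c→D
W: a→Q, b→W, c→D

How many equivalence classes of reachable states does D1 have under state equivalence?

3

All states are reachable from the start state.
P0 = {D} | {I,Q,W}.
Split {I,Q,W} by δ(·,a) → {Q,W} and {I}.
Stable partition: {D} | {Q,W} | {I} — 3 equivalence classes.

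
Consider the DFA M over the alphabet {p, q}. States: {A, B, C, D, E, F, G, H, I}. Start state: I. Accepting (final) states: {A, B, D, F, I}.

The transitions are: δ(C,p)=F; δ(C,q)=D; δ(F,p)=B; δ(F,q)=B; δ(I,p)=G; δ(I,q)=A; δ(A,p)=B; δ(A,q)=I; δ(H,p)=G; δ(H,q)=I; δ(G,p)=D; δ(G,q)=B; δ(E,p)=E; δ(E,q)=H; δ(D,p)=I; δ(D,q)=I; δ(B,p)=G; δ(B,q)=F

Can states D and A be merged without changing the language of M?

First remove the unreachable states {C,E,H}; 6 states remain.
P0 = {A,B,D,F,I} | {G}.
Split {A,B,D,F,I} by δ(·,p) → {A,D,F} and {B,I}.
No further refinement is possible. Final partition (3 blocks): {A,D,F} | {G} | {B,I}.
D and A lie in the same block of the stable partition, so they are equivalent — no string distinguishes them.

Yes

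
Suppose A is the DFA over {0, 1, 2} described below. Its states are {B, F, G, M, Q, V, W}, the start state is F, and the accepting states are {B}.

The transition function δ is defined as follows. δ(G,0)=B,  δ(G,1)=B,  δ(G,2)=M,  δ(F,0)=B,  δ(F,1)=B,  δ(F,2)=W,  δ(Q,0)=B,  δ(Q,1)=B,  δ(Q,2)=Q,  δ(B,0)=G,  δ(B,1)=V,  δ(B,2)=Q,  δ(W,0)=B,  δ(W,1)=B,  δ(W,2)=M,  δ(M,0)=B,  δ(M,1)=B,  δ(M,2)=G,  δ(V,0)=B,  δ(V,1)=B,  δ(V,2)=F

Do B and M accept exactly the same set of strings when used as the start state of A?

Every state is reachable, so we keep all 7.
Initial partition by acceptance: {B} | {F,G,M,Q,V,W}.
Stable partition: {B} | {F,G,M,Q,V,W} — 2 equivalence classes.
B and M end up in different blocks, so they are distinguishable. For instance, the string 'ε' is accepted from only B.

No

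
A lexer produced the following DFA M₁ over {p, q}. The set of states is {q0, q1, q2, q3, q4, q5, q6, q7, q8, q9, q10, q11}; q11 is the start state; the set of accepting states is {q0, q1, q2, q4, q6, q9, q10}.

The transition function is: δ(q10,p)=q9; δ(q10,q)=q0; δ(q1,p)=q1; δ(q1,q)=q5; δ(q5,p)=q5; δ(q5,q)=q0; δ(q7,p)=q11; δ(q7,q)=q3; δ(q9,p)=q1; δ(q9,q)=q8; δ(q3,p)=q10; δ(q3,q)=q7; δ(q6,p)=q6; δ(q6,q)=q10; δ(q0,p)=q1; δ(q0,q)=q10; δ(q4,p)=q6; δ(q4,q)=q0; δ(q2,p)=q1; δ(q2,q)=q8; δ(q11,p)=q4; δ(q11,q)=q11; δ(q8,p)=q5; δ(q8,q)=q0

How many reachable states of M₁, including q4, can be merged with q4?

2

First remove the unreachable states {q2,q3,q7}; 9 states remain.
P0 = {q0,q1,q4,q6,q9,q10} | {q5,q8,q11}.
On input q, block {q0,q1,q4,q6,q9,q10} splits into {q0,q4,q6,q10} and {q1,q9}.
Refine {q0,q4,q6,q10} on symbol p: members go to different blocks, giving {q0,q10} and {q4,q6}.
On input p, block {q5,q8,q11} splits into {q5,q8} and {q11}.
Stable partition: {q0,q10} | {q5,q8} | {q1,q9} | {q4,q6} | {q11} — 5 equivalence classes.
State q4 belongs to the block {q4,q6}, which has 2 states.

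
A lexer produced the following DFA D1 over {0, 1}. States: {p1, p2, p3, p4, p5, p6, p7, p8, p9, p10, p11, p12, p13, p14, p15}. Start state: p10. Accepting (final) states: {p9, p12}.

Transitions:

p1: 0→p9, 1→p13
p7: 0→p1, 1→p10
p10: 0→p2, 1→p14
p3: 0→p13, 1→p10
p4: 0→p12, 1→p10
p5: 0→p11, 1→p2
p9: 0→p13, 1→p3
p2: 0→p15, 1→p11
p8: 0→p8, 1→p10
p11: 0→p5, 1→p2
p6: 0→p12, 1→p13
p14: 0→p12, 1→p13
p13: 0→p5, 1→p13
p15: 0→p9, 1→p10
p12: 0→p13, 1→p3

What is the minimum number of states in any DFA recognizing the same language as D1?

First remove the unreachable states {p1,p4,p6,p7,p8}; 10 states remain.
Start with accepting vs non-accepting: {p9,p12} | {p2,p3,p5,p10,p11,p13,p14,p15}.
On input 0, block {p2,p3,p5,p10,p11,p13,p14,p15} splits into {p2,p3,p5,p10,p11,p13} and {p14,p15}.
On input 0, block {p2,p3,p5,p10,p11,p13} splits into {p3,p5,p10,p11,p13} and {p2}.
On input 0, block {p3,p5,p10,p11,p13} splits into {p3,p5,p11,p13} and {p10}.
On input 1, block {p3,p5,p11,p13} splits into {p5,p11} and {p3} and {p13}.
Refine {p14,p15} on symbol 1: members go to different blocks, giving {p14} and {p15}.
No further refinement is possible. Final partition (8 blocks): {p9,p12} | {p5,p11} | {p14} | {p2} | {p10} | {p3} | {p13} | {p15}.

8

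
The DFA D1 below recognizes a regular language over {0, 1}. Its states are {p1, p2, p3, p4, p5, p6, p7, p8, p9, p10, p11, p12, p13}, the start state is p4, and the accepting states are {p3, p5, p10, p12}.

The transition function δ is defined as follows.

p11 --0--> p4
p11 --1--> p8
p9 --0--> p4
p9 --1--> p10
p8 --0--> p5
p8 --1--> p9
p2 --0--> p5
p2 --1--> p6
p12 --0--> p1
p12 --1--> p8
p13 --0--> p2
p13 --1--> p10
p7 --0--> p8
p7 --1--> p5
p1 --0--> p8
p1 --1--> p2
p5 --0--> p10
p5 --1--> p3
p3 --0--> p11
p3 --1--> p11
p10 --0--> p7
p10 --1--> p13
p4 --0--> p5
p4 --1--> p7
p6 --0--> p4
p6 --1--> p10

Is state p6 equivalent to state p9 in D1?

Yes

States {p1,p12} cannot be reached from the start state, so discard them.
Start with accepting vs non-accepting: {p3,p5,p10} | {p2,p4,p6,p7,p8,p9,p11,p13}.
On input 0, block {p3,p5,p10} splits into {p3,p10} and {p5}.
On input 0, block {p2,p4,p6,p7,p8,p9,p11,p13} splits into {p6,p7,p9,p11,p13} and {p2,p4,p8}.
Split {p6,p7,p9,p11,p13} by δ(·,1) → {p6,p9,p13} and {p7} and {p11}.
Refine {p3,p10} on symbol 0: members go to different blocks, giving {p3} and {p10}.
Split {p2,p4,p8} by δ(·,1) → {p2,p8} and {p4}.
Split {p6,p9,p13} by δ(·,0) → {p6,p9} and {p13}.
Stable partition: {p3} | {p6,p9} | {p5} | {p2,p8} | {p7} | {p11} | {p10} | {p4} | {p13} — 9 equivalence classes.
p6 and p9 lie in the same block of the stable partition, so they are equivalent — no string distinguishes them.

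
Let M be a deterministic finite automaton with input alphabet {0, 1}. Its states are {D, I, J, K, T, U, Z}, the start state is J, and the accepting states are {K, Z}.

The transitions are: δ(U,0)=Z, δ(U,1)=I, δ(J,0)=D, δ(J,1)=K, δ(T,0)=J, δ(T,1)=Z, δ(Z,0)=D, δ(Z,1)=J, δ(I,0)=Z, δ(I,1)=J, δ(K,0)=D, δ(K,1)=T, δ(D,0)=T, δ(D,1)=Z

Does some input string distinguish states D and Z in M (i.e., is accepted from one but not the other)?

First remove the unreachable states {I,U}; 5 states remain.
Initial partition by acceptance: {K,Z} | {D,J,T}.
Stable partition: {K,Z} | {D,J,T} — 2 equivalence classes.
D and Z end up in different blocks, so they are distinguishable. For instance, the string 'ε' is accepted from only Z.

Yes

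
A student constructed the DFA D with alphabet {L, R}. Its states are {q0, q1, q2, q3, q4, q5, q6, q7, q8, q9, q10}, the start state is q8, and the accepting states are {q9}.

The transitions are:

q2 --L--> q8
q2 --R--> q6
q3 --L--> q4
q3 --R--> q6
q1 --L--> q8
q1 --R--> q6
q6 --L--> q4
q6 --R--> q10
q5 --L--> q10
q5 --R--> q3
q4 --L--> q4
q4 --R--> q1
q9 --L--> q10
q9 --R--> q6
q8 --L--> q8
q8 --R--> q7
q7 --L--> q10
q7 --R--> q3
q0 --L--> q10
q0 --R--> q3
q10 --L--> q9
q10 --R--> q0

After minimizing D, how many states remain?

States {q2,q5} cannot be reached from the start state, so discard them.
Start with accepting vs non-accepting: {q9} | {q0,q1,q3,q4,q6,q7,q8,q10}.
Split {q0,q1,q3,q4,q6,q7,q8,q10} by δ(·,L) → {q0,q1,q3,q4,q6,q7,q8} and {q10}.
Split {q0,q1,q3,q4,q6,q7,q8} by δ(·,L) → {q1,q3,q4,q6,q8} and {q0,q7}.
Split {q1,q3,q4,q6,q8} by δ(·,R) → {q1,q3,q4} and {q6} and {q8}.
Refine {q1,q3,q4} on symbol L: members go to different blocks, giving {q3,q4} and {q1}.
Split {q3,q4} by δ(·,R) → {q3} and {q4}.
No further refinement is possible. Final partition (8 blocks): {q9} | {q3} | {q10} | {q0,q7} | {q6} | {q8} | {q1} | {q4}.

8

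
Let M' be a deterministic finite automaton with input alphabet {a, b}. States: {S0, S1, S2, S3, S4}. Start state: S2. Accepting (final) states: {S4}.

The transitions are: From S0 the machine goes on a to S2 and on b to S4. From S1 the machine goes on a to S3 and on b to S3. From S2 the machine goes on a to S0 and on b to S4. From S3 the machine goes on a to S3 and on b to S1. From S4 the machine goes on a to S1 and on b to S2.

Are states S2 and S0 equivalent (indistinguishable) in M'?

Yes

Start with accepting vs non-accepting: {S4} | {S0,S1,S2,S3}.
On input b, block {S0,S1,S2,S3} splits into {S0,S2} and {S1,S3}.
Stable partition: {S4} | {S0,S2} | {S1,S3} — 3 equivalence classes.
S2 and S0 lie in the same block of the stable partition, so they are equivalent — no string distinguishes them.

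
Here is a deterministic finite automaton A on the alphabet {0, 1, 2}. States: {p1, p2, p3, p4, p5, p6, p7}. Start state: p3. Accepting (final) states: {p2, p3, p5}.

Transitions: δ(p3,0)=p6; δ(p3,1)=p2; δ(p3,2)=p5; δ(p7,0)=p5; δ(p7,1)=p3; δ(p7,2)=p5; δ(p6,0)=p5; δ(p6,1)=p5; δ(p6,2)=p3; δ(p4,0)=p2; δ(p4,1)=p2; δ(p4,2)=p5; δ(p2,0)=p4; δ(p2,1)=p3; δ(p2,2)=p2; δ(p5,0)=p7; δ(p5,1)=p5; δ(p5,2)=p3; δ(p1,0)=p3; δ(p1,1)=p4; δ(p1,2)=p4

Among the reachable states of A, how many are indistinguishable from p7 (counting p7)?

Reachable states from the start: {p2,p3,p4,p5,p6,p7}. Unreachable: {p1} — drop them.
Initial partition by acceptance: {p2,p3,p5} | {p4,p6,p7}.
No further refinement is possible. Final partition (2 blocks): {p2,p3,p5} | {p4,p6,p7}.
State p7 belongs to the block {p4,p6,p7}, which has 3 states.

3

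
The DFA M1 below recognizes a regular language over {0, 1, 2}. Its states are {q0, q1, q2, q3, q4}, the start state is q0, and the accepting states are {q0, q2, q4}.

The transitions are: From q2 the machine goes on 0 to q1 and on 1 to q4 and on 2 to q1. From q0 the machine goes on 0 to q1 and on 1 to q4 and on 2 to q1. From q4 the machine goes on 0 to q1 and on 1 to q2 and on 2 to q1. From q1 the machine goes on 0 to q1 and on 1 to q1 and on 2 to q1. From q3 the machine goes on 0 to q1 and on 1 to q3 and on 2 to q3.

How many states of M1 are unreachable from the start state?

Starting at q0 and following transitions, the reachable set is {q0, q1, q2, q4}. That leaves q3 unreachable — 1 in total.

1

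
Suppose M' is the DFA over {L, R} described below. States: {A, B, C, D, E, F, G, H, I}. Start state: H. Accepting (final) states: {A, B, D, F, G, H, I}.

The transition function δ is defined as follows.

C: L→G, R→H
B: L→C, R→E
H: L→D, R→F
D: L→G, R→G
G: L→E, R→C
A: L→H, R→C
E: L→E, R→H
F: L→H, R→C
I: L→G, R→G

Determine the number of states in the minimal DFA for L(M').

6

States {A,B,I} cannot be reached from the start state, so discard them.
Start with accepting vs non-accepting: {D,F,G,H} | {C,E}.
On input L, block {D,F,G,H} splits into {D,F,H} and {G}.
Split {D,F,H} by δ(·,L) → {F,H} and {D}.
Refine {F,H} on symbol L: members go to different blocks, giving {F} and {H}.
On input L, block {C,E} splits into {C} and {E}.
Stable partition: {F} | {C} | {G} | {D} | {H} | {E} — 6 equivalence classes.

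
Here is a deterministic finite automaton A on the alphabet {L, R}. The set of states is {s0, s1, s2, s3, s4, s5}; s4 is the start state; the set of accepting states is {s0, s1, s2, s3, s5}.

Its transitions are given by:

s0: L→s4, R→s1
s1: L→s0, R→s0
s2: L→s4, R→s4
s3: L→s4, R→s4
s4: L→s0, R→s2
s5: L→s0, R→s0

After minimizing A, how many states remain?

4

First remove the unreachable states {s3,s5}; 4 states remain.
Start with accepting vs non-accepting: {s0,s1,s2} | {s4}.
Split {s0,s1,s2} by δ(·,L) → {s0,s2} and {s1}.
On input R, block {s0,s2} splits into {s0} and {s2}.
The partition is now stable with 4 blocks: {s0} | {s4} | {s1} | {s2}.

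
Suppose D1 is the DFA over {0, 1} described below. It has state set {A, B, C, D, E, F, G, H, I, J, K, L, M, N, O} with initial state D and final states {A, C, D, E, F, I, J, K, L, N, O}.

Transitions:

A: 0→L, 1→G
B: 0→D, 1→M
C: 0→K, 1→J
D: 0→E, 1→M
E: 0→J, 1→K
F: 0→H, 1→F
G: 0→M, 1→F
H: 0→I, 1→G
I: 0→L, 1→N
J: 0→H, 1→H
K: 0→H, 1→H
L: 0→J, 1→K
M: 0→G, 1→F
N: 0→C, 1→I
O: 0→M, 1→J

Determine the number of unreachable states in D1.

BFS from D reaches {C, D, E, F, G, H, I, J, K, L, M, N}; the 3 state(s) A, B, O are never visited.

3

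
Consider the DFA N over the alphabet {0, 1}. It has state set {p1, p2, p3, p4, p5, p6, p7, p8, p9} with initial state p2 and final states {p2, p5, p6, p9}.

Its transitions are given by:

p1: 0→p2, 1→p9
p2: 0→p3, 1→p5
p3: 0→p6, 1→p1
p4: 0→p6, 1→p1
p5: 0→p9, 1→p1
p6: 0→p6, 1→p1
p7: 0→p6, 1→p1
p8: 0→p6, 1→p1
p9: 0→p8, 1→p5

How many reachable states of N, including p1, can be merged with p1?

First remove the unreachable states {p4,p7}; 7 states remain.
P0 = {p2,p5,p6,p9} | {p1,p3,p8}.
On input 0, block {p2,p5,p6,p9} splits into {p2,p9} and {p5,p6}.
Refine {p1,p3,p8} on symbol 0: members go to different blocks, giving {p3,p8} and {p1}.
Split {p5,p6} by δ(·,0) → {p5} and {p6}.
Stable partition: {p2,p9} | {p3,p8} | {p5} | {p1} | {p6} — 5 equivalence classes.
State p1 belongs to the block {p1}, which has 1 states.

1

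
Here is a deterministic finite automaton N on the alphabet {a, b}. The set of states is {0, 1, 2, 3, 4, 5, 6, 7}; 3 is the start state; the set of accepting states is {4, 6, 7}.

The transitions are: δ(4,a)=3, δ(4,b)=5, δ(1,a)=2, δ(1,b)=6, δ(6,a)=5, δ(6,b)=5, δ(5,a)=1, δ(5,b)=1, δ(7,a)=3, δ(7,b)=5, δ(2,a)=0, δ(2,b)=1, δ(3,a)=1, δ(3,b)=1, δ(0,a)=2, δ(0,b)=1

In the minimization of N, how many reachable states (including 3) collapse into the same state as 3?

2

States {4,7} cannot be reached from the start state, so discard them.
Initial partition by acceptance: {6} | {0,1,2,3,5}.
On input b, block {0,1,2,3,5} splits into {0,2,3,5} and {1}.
Refine {0,2,3,5} on symbol a: members go to different blocks, giving {0,2} and {3,5}.
No further refinement is possible. Final partition (4 blocks): {6} | {0,2} | {1} | {3,5}.
State 3 belongs to the block {3,5}, which has 2 states.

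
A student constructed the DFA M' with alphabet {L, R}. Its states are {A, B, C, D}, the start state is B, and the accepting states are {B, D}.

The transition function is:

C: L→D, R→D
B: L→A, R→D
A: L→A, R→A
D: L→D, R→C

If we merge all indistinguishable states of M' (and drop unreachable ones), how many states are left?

Start with accepting vs non-accepting: {B,D} | {A,C}.
Split {B,D} by δ(·,L) → {B} and {D}.
Refine {A,C} on symbol L: members go to different blocks, giving {A} and {C}.
The partition is now stable with 4 blocks: {B} | {A} | {D} | {C}.

4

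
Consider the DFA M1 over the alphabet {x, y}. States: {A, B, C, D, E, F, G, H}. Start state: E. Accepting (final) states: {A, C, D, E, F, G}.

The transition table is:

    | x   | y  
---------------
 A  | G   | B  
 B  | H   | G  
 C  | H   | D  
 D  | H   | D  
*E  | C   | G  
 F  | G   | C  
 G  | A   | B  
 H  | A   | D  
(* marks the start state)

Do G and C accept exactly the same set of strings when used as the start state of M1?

States {F} cannot be reached from the start state, so discard them.
P0 = {A,C,D,E,G} | {B,H}.
Refine {A,C,D,E,G} on symbol x: members go to different blocks, giving {A,E,G} and {C,D}.
Refine {A,E,G} on symbol x: members go to different blocks, giving {A,G} and {E}.
Split {B,H} by δ(·,x) → {B} and {H}.
No further refinement is possible. Final partition (5 blocks): {A,G} | {B} | {C,D} | {E} | {H}.
G and C end up in different blocks, so they are distinguishable. For instance, the string 'x' is accepted from only G.

No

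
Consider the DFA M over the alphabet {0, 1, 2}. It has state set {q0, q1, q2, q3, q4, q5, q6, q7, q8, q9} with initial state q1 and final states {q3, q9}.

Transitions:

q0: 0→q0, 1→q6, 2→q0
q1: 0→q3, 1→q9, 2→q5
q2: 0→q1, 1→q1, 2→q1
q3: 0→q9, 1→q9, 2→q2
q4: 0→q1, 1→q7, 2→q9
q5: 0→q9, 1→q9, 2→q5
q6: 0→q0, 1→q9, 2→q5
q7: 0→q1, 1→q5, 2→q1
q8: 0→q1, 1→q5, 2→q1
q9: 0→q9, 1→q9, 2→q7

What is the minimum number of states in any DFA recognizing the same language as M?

3

Reachable states from the start: {q1,q2,q3,q5,q7,q9}. Unreachable: {q0,q4,q6,q8} — drop them.
Start with accepting vs non-accepting: {q3,q9} | {q1,q2,q5,q7}.
On input 0, block {q1,q2,q5,q7} splits into {q1,q5} and {q2,q7}.
Stable partition: {q3,q9} | {q1,q5} | {q2,q7} — 3 equivalence classes.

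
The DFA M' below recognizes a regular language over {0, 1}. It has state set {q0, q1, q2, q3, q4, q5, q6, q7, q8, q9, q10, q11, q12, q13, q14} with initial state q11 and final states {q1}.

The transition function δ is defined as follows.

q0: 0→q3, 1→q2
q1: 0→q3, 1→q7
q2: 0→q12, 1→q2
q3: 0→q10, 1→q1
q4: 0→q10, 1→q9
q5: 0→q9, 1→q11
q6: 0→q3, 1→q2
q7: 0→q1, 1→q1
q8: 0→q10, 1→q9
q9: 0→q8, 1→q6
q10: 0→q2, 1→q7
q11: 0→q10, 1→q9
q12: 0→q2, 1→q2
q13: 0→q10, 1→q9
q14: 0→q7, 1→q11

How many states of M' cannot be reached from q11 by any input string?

5

BFS from q11 reaches {q1, q2, q3, q6, q7, q8, q9, q10, q11, q12}; the 5 state(s) q0, q4, q5, q13, q14 are never visited.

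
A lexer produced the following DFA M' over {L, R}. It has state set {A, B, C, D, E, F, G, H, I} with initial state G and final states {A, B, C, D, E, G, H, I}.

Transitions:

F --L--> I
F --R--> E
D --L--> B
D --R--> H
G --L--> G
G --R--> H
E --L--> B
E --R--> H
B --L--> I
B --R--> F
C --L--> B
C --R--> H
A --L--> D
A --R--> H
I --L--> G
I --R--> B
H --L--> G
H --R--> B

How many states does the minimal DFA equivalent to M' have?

5

States {A,C,D} cannot be reached from the start state, so discard them.
P0 = {B,E,G,H,I} | {F}.
Split {B,E,G,H,I} by δ(·,R) → {E,G,H,I} and {B}.
On input L, block {E,G,H,I} splits into {G,H,I} and {E}.
On input R, block {G,H,I} splits into {H,I} and {G}.
The partition is now stable with 5 blocks: {H,I} | {F} | {B} | {E} | {G}.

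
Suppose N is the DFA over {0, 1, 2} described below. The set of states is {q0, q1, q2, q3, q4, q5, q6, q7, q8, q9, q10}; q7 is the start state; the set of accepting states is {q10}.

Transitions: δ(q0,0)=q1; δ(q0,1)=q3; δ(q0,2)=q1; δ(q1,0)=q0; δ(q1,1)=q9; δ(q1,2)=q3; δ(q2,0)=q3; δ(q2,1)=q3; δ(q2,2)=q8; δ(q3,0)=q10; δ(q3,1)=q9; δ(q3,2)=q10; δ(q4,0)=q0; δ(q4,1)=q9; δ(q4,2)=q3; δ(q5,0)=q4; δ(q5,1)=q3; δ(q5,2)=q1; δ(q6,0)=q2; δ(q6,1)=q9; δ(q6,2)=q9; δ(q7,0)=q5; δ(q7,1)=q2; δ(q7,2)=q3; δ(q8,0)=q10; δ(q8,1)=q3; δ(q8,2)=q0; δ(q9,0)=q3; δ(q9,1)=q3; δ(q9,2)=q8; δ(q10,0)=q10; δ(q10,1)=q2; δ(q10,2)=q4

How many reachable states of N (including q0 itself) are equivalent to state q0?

2

First remove the unreachable states {q6}; 10 states remain.
P0 = {q10} | {q0,q1,q2,q3,q4,q5,q7,q8,q9}.
Refine {q0,q1,q2,q3,q4,q5,q7,q8,q9} on symbol 0: members go to different blocks, giving {q0,q1,q2,q4,q5,q7,q9} and {q3,q8}.
Split {q0,q1,q2,q4,q5,q7,q9} by δ(·,0) → {q0,q1,q4,q5,q7} and {q2,q9}.
Refine {q0,q1,q4,q5,q7} on symbol 1: members go to different blocks, giving {q1,q4,q7} and {q0,q5}.
On input 1, block {q3,q8} splits into {q3} and {q8}.
No further refinement is possible. Final partition (6 blocks): {q10} | {q1,q4,q7} | {q3} | {q2,q9} | {q0,q5} | {q8}.
The equivalence class containing q0 is {q0,q5}, of size 2.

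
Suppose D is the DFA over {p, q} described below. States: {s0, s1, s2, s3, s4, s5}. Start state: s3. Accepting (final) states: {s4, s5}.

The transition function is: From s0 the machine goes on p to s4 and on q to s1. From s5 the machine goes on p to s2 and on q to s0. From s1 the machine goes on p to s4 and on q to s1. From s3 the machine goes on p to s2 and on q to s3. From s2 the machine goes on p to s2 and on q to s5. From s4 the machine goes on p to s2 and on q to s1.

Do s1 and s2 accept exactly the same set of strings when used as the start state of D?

P0 = {s4,s5} | {s0,s1,s2,s3}.
On input p, block {s0,s1,s2,s3} splits into {s0,s1} and {s2,s3}.
Split {s2,s3} by δ(·,q) → {s2} and {s3}.
No further refinement is possible. Final partition (4 blocks): {s4,s5} | {s0,s1} | {s2} | {s3}.
s1 and s2 end up in different blocks, so they are distinguishable. For instance, the string 'p' is accepted from only s1.

No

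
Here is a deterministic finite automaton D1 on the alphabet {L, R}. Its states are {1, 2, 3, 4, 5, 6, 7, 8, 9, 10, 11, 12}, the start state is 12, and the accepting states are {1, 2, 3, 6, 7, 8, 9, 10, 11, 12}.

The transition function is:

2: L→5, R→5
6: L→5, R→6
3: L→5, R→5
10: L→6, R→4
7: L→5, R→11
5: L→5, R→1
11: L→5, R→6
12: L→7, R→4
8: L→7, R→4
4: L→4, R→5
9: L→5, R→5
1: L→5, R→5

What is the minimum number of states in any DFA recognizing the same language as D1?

5

First remove the unreachable states {2,3,8,9,10}; 7 states remain.
P0 = {1,6,7,11,12} | {4,5}.
Split {1,6,7,11,12} by δ(·,L) → {1,6,7,11} and {12}.
Refine {1,6,7,11} on symbol R: members go to different blocks, giving {6,7,11} and {1}.
On input R, block {4,5} splits into {4} and {5}.
The partition is now stable with 5 blocks: {6,7,11} | {4} | {12} | {1} | {5}.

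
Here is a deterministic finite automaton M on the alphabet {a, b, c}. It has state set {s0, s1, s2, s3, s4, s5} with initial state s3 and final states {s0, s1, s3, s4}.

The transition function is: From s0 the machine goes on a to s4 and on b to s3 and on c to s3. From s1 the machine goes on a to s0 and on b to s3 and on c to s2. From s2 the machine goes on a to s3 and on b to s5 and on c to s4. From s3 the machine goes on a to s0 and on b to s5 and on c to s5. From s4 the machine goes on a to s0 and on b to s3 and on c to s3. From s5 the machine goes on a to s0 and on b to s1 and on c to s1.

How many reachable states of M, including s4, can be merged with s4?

Start with accepting vs non-accepting: {s0,s1,s3,s4} | {s2,s5}.
Refine {s0,s1,s3,s4} on symbol b: members go to different blocks, giving {s0,s1,s4} and {s3}.
Split {s0,s1,s4} by δ(·,c) → {s0,s4} and {s1}.
Refine {s2,s5} on symbol a: members go to different blocks, giving {s2} and {s5}.
No further refinement is possible. Final partition (5 blocks): {s0,s4} | {s2} | {s3} | {s1} | {s5}.
The equivalence class containing s4 is {s0,s4}, of size 2.

2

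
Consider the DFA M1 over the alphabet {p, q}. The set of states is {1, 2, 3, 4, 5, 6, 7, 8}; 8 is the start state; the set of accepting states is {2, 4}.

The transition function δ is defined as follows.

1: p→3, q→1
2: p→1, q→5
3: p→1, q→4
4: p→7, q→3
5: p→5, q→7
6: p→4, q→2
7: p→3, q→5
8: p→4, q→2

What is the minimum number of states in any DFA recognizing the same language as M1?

7

Reachable states from the start: {1,2,3,4,5,7,8}. Unreachable: {6} — drop them.
Start with accepting vs non-accepting: {2,4} | {1,3,5,7,8}.
Split {1,3,5,7,8} by δ(·,p) → {1,3,5,7} and {8}.
On input q, block {1,3,5,7} splits into {1,5,7} and {3}.
On input q, block {2,4} splits into {2} and {4}.
Split {1,5,7} by δ(·,p) → {1,7} and {5}.
Refine {1,7} on symbol q: members go to different blocks, giving {1} and {7}.
The partition is now stable with 7 blocks: {2} | {1} | {8} | {3} | {4} | {5} | {7}.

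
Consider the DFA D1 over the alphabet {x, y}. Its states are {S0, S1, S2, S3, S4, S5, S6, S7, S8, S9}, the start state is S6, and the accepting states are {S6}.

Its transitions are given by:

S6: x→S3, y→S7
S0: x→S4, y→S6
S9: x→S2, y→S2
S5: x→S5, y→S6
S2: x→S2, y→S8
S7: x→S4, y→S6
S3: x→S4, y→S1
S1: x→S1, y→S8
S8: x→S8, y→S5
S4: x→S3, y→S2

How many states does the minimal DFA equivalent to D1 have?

States {S0,S9} cannot be reached from the start state, so discard them.
Initial partition by acceptance: {S6} | {S1,S2,S3,S4,S5,S7,S8}.
On input y, block {S1,S2,S3,S4,S5,S7,S8} splits into {S1,S2,S3,S4,S8} and {S5,S7}.
Refine {S1,S2,S3,S4,S8} on symbol y: members go to different blocks, giving {S1,S2,S3,S4} and {S8}.
On input y, block {S1,S2,S3,S4} splits into {S1,S2} and {S3,S4}.
Split {S5,S7} by δ(·,x) → {S5} and {S7}.
No further refinement is possible. Final partition (6 blocks): {S6} | {S1,S2} | {S5} | {S8} | {S3,S4} | {S7}.

6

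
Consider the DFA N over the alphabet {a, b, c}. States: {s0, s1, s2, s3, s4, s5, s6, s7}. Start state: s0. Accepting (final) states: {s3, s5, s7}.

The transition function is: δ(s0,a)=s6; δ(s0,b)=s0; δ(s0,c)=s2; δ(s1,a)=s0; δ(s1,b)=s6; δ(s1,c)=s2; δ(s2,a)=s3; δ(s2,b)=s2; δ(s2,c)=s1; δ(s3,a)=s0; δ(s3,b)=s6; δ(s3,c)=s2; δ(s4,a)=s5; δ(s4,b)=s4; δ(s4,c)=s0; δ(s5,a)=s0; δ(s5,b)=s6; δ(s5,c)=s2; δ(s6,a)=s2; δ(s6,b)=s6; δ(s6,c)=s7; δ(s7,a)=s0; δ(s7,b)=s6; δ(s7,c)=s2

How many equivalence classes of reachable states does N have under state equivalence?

First remove the unreachable states {s4,s5}; 6 states remain.
Start with accepting vs non-accepting: {s3,s7} | {s0,s1,s2,s6}.
Refine {s0,s1,s2,s6} on symbol a: members go to different blocks, giving {s0,s1,s6} and {s2}.
On input a, block {s0,s1,s6} splits into {s0,s1} and {s6}.
Refine {s0,s1} on symbol a: members go to different blocks, giving {s0} and {s1}.
Stable partition: {s3,s7} | {s0} | {s2} | {s6} | {s1} — 5 equivalence classes.

5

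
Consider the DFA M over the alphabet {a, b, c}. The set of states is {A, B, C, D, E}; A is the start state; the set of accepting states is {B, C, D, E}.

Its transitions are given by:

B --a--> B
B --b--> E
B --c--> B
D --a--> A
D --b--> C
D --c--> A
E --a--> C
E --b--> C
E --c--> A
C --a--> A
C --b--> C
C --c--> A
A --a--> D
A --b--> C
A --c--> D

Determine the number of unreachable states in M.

2

BFS from A reaches {A, C, D}; the 2 state(s) B, E are never visited.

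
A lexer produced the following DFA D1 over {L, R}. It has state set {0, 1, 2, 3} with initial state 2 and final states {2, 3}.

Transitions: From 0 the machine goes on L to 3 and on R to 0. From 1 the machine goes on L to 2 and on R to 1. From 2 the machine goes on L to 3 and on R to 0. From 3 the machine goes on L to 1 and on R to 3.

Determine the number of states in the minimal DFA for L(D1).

4

Start with accepting vs non-accepting: {2,3} | {0,1}.
Refine {2,3} on symbol L: members go to different blocks, giving {2} and {3}.
On input L, block {0,1} splits into {0} and {1}.
Stable partition: {2} | {0} | {3} | {1} — 4 equivalence classes.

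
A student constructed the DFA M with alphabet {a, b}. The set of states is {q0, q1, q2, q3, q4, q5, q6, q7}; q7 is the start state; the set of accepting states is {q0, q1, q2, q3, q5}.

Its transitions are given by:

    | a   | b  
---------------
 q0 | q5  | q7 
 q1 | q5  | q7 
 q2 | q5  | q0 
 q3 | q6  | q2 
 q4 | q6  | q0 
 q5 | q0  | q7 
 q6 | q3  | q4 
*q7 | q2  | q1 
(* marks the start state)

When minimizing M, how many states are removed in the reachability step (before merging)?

3

No path from q7 leads to q3, q4, q6; the other 5 states are all reachable.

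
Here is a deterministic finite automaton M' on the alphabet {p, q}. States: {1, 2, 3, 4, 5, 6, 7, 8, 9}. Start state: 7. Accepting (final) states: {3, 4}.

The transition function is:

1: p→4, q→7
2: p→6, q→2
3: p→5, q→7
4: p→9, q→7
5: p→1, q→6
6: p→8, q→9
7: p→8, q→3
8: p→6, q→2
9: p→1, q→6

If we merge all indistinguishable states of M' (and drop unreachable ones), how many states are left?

Every state is reachable, so we keep all 9.
Start with accepting vs non-accepting: {3,4} | {1,2,5,6,7,8,9}.
Refine {1,2,5,6,7,8,9} on symbol p: members go to different blocks, giving {2,5,6,7,8,9} and {1}.
On input p, block {2,5,6,7,8,9} splits into {2,6,7,8} and {5,9}.
Refine {2,6,7,8} on symbol q: members go to different blocks, giving {2,8} and {6} and {7}.
Stable partition: {3,4} | {2,8} | {1} | {5,9} | {6} | {7} — 6 equivalence classes.

6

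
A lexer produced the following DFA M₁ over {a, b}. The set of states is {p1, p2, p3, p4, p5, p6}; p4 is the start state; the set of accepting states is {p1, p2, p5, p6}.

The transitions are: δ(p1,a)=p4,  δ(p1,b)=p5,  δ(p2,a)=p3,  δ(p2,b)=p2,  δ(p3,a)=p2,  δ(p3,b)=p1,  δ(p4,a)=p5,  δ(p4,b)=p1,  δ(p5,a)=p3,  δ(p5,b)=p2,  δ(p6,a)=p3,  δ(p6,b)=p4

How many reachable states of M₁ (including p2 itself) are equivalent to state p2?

First remove the unreachable states {p6}; 5 states remain.
Start with accepting vs non-accepting: {p1,p2,p5} | {p3,p4}.
The partition is now stable with 2 blocks: {p1,p2,p5} | {p3,p4}.
State p2 belongs to the block {p1,p2,p5}, which has 3 states.

3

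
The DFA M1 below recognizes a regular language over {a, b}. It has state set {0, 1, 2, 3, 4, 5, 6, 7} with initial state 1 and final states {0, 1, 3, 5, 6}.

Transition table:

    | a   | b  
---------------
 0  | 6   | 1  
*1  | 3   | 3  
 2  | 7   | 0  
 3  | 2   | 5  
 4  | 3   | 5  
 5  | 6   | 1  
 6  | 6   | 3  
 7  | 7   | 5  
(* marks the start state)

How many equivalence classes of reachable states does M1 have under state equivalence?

5

Reachable states from the start: {0,1,2,3,5,6,7}. Unreachable: {4} — drop them.
Initial partition by acceptance: {0,1,3,5,6} | {2,7}.
On input a, block {0,1,3,5,6} splits into {0,1,5,6} and {3}.
Split {0,1,5,6} by δ(·,a) → {0,5,6} and {1}.
Split {0,5,6} by δ(·,b) → {0,5} and {6}.
The partition is now stable with 5 blocks: {0,5} | {2,7} | {3} | {1} | {6}.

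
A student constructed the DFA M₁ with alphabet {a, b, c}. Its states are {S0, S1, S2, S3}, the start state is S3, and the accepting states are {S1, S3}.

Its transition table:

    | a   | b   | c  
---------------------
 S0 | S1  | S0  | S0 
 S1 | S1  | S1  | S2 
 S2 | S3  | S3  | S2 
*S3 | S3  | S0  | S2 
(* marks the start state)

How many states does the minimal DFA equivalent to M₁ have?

Initial partition by acceptance: {S1,S3} | {S0,S2}.
On input b, block {S1,S3} splits into {S1} and {S3}.
Refine {S0,S2} on symbol a: members go to different blocks, giving {S0} and {S2}.
Stable partition: {S1} | {S0} | {S3} | {S2} — 4 equivalence classes.

4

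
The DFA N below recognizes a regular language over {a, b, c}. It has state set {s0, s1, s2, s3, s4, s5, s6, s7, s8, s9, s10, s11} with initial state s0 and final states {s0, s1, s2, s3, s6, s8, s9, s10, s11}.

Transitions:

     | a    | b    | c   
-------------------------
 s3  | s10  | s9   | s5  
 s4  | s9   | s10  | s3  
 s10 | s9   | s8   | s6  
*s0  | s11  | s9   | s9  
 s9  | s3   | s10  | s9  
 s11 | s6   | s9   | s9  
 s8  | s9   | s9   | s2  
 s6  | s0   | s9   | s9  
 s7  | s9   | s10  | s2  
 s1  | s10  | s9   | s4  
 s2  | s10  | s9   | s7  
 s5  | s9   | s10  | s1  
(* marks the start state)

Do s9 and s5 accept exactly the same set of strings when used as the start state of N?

No

P0 = {s0,s1,s2,s3,s6,s8,s9,s10,s11} | {s4,s5,s7}.
On input c, block {s0,s1,s2,s3,s6,s8,s9,s10,s11} splits into {s0,s6,s8,s9,s10,s11} and {s1,s2,s3}.
On input a, block {s0,s6,s8,s9,s10,s11} splits into {s0,s6,s8,s10,s11} and {s9}.
Refine {s0,s6,s8,s10,s11} on symbol a: members go to different blocks, giving {s0,s6,s11} and {s8,s10}.
On input b, block {s8,s10} splits into {s8} and {s10}.
No further refinement is possible. Final partition (6 blocks): {s0,s6,s11} | {s4,s5,s7} | {s1,s2,s3} | {s9} | {s8} | {s10}.
s9 and s5 end up in different blocks, so they are distinguishable. For instance, the string 'ε' is accepted from only s9.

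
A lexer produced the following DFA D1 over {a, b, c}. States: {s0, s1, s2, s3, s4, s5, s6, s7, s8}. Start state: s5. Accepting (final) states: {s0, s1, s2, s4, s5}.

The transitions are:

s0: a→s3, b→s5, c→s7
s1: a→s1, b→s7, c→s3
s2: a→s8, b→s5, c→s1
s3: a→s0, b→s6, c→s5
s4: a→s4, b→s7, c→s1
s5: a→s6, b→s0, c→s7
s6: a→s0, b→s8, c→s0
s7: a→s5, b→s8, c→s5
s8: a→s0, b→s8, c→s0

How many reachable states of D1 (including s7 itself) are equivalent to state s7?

First remove the unreachable states {s1,s2,s4}; 6 states remain.
Initial partition by acceptance: {s0,s5} | {s3,s6,s7,s8}.
No further refinement is possible. Final partition (2 blocks): {s0,s5} | {s3,s6,s7,s8}.
The equivalence class containing s7 is {s3,s6,s7,s8}, of size 4.

4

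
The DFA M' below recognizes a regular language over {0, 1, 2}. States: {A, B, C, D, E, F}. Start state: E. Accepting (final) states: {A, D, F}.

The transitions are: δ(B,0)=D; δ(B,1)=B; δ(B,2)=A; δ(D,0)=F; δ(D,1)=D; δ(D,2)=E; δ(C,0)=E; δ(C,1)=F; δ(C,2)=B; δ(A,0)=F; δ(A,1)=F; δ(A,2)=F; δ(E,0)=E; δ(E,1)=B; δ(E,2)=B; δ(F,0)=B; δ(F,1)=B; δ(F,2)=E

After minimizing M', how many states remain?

First remove the unreachable states {C}; 5 states remain.
Start with accepting vs non-accepting: {A,D,F} | {B,E}.
On input 0, block {A,D,F} splits into {A,D} and {F}.
On input 1, block {A,D} splits into {A} and {D}.
Split {B,E} by δ(·,0) → {B} and {E}.
The partition is now stable with 5 blocks: {A} | {B} | {F} | {D} | {E}.

5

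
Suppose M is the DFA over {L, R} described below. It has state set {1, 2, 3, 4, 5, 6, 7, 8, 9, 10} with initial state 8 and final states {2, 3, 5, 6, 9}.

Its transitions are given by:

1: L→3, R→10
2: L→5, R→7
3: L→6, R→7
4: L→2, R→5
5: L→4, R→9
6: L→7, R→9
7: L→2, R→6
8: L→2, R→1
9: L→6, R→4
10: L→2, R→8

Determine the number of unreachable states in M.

0

Every one of the 10 states is reachable from 8.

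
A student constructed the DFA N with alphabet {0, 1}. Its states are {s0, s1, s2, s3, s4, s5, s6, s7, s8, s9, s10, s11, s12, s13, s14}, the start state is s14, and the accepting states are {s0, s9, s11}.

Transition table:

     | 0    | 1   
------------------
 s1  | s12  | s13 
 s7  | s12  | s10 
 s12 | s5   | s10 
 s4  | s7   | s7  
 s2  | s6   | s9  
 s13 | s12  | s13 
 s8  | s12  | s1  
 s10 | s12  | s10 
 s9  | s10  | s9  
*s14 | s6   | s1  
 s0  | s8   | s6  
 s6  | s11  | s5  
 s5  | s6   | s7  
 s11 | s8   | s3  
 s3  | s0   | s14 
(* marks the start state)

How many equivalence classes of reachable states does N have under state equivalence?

5

States {s2,s4,s9} cannot be reached from the start state, so discard them.
Start with accepting vs non-accepting: {s0,s11} | {s1,s3,s5,s6,s7,s8,s10,s12,s13,s14}.
On input 0, block {s1,s3,s5,s6,s7,s8,s10,s12,s13,s14} splits into {s1,s5,s7,s8,s10,s12,s13,s14} and {s3,s6}.
Split {s1,s5,s7,s8,s10,s12,s13,s14} by δ(·,0) → {s1,s7,s8,s10,s12,s13} and {s5,s14}.
Refine {s1,s7,s8,s10,s12,s13} on symbol 0: members go to different blocks, giving {s1,s7,s8,s10,s13} and {s12}.
The partition is now stable with 5 blocks: {s0,s11} | {s1,s7,s8,s10,s13} | {s3,s6} | {s5,s14} | {s12}.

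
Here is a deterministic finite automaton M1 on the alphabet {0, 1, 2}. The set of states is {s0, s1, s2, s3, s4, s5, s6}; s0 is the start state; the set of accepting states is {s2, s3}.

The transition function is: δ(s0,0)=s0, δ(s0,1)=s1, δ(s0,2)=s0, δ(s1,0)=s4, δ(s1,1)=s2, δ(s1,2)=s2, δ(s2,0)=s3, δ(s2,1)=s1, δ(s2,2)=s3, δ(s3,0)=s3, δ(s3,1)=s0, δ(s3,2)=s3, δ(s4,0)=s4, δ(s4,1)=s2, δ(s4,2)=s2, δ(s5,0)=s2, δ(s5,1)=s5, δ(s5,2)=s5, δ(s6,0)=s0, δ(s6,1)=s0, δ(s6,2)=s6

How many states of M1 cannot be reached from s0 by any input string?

BFS from s0 reaches {s0, s1, s2, s3, s4}; the 2 state(s) s5, s6 are never visited.

2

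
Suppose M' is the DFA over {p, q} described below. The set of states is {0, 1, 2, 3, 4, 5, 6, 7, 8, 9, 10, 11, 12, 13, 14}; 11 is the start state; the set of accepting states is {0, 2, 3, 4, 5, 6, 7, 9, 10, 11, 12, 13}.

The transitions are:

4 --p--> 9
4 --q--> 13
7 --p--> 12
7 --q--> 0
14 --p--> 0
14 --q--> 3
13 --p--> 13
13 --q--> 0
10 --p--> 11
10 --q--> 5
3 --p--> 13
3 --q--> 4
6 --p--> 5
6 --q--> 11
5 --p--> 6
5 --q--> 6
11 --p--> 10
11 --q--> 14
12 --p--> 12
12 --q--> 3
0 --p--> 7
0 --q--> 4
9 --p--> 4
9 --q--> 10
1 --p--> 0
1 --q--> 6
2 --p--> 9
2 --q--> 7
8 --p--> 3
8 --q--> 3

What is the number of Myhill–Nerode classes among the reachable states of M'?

9

Reachable states from the start: {0,3,4,5,6,7,9,10,11,12,13,14}. Unreachable: {1,2,8} — drop them.
Start with accepting vs non-accepting: {0,3,4,5,6,7,9,10,11,12,13} | {14}.
Refine {0,3,4,5,6,7,9,10,11,12,13} on symbol q: members go to different blocks, giving {0,3,4,5,6,7,9,10,12,13} and {11}.
Refine {0,3,4,5,6,7,9,10,12,13} on symbol p: members go to different blocks, giving {0,3,4,5,6,7,9,12,13} and {10}.
Refine {0,3,4,5,6,7,9,12,13} on symbol q: members go to different blocks, giving {0,3,4,5,7,12,13} and {6} and {9}.
On input p, block {0,3,4,5,7,12,13} splits into {0,3,7,12,13} and {4} and {5}.
Refine {0,3,7,12,13} on symbol q: members go to different blocks, giving {7,12,13} and {0,3}.
Stable partition: {7,12,13} | {14} | {11} | {10} | {6} | {9} | {4} | {5} | {0,3} — 9 equivalence classes.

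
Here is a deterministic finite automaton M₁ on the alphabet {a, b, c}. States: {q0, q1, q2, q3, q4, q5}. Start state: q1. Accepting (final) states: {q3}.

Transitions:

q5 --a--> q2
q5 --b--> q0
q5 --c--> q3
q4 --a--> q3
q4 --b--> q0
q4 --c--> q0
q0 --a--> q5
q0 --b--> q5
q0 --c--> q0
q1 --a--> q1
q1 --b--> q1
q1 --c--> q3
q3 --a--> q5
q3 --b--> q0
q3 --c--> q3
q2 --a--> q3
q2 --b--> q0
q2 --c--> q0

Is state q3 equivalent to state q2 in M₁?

No

Reachable states from the start: {q0,q1,q2,q3,q5}. Unreachable: {q4} — drop them.
P0 = {q3} | {q0,q1,q2,q5}.
On input a, block {q0,q1,q2,q5} splits into {q0,q1,q5} and {q2}.
Refine {q0,q1,q5} on symbol a: members go to different blocks, giving {q0,q1} and {q5}.
On input a, block {q0,q1} splits into {q0} and {q1}.
The partition is now stable with 5 blocks: {q3} | {q0} | {q2} | {q5} | {q1}.
q3 and q2 end up in different blocks, so they are distinguishable. For instance, the string 'ε' is accepted from only q3.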